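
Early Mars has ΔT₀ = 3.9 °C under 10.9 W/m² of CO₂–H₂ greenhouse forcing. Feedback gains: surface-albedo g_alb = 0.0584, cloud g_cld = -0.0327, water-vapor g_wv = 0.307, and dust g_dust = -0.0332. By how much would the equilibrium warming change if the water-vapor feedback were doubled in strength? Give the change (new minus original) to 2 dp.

Original: g = 0.2995, ΔT = 3.9/(1−0.2995) = 5.5675 °C.
With doubled water-vapor: g' = 0.6065, ΔT' = 3.9/(1−0.6065) = 9.9111 °C.
Change = 9.9111 − 5.5675 = 4.34 °C.

4.34 °C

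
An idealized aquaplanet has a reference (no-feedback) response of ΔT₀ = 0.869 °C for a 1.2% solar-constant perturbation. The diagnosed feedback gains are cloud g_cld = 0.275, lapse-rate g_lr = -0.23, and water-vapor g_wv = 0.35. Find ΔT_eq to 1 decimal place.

Total gain g = 0.275 − 0.23 + 0.35 = 0.395.
Amplification A = 1/(1 − 0.395) = 1.653.
ΔT = 0.869 × 1.653 = 1.4 °C.

1.4 °C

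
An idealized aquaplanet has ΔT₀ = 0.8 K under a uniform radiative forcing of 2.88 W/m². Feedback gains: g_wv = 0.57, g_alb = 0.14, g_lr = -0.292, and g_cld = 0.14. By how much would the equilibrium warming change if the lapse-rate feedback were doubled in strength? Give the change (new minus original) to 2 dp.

-0.72 K

Original: g = 0.558, ΔT = 0.8/(1−0.558) = 1.8100 K.
With doubled lapse-rate: g' = 0.266, ΔT' = 0.8/(1−0.266) = 1.0899 K.
Change = 1.0899 − 1.8100 = -0.72 K.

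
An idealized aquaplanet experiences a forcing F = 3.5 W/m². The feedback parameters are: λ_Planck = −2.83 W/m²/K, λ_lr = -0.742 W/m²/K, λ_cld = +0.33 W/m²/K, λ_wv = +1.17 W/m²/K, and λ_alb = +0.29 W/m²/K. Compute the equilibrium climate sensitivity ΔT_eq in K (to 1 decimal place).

Net feedback parameter λ = (−2.83) + (-0.742) + (+0.33) + (+1.17) + (+0.29) = -1.782 W/m²/K.
ΔT = −F/λ = −3.5/(-1.782) = 2.0 K.

2.0 K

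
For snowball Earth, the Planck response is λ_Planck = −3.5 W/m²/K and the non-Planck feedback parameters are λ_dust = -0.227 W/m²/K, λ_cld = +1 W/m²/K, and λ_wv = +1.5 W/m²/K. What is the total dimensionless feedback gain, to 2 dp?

Convert to gains: g_dust = -0.227/3.5 = -0.06486; g_cld = 1/3.5 = 0.2857; g_wv = 1.5/3.5 = 0.4286.
Total gain g = 0.64944.

0.65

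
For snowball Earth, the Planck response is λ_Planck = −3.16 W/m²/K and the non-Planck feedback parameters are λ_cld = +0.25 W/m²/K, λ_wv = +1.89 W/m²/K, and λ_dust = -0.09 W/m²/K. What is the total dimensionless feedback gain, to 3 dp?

0.649

Convert to gains: g_cld = 0.25/3.16 = 0.07911; g_wv = 1.89/3.16 = 0.5981; g_dust = -0.09/3.16 = -0.02848.
Total gain g = 0.64873.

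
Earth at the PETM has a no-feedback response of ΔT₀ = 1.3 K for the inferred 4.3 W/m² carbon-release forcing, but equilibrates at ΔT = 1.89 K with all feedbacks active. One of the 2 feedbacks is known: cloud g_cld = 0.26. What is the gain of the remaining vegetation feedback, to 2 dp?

0.05

Amplification A = ΔT/ΔT₀ = 1.89/1.3 = 1.454.
Total gain g = 1 − 1/A = 1 − 1/1.454 = 0.3122.
The known gain is 0.26.
g_veg = 0.3122 − 0.26 = 0.05.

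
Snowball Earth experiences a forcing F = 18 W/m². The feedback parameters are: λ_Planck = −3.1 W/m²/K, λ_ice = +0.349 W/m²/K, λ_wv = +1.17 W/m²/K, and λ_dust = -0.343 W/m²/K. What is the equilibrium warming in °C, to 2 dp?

9.36 °C

Net feedback parameter λ = (−3.1) + (+0.349) + (+1.17) + (-0.343) = -1.924 W/m²/K.
ΔT = −F/λ = −18/(-1.924) = 9.36 °C.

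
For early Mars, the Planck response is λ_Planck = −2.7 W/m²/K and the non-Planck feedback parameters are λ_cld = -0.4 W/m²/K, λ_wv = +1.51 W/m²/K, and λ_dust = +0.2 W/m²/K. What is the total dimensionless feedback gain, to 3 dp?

Convert to gains: g_cld = -0.4/2.7 = -0.1481; g_wv = 1.51/2.7 = 0.5593; g_dust = 0.2/2.7 = 0.07407.
Total gain g = 0.48527.

0.485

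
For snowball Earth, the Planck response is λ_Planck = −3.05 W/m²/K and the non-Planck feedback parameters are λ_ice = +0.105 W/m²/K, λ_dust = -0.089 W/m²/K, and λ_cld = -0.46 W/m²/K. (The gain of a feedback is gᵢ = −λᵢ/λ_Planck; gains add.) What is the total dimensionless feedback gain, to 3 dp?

-0.146

Convert to gains: g_ice = 0.105/3.05 = 0.03443; g_dust = -0.089/3.05 = -0.02918; g_cld = -0.46/3.05 = -0.1508.
Total gain g = -0.14555.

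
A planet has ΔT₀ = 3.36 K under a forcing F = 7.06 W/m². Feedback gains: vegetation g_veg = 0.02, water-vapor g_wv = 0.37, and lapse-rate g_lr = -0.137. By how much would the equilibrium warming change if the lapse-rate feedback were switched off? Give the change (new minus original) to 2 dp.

Original: g = 0.253, ΔT = 3.36/(1−0.253) = 4.4980 K.
Without lapse-rate: g' = 0.39, ΔT' = 3.36/(1−0.39) = 5.5082 K.
Change = 5.5082 − 4.4980 = 1.01 K.

1.01 K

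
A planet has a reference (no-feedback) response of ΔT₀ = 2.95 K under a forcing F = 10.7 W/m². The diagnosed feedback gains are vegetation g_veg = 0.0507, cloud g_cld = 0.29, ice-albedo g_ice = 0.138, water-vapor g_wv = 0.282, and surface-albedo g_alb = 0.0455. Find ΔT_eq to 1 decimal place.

Total gain g = 0.0507 + 0.29 + 0.138 + 0.282 + 0.0455 = 0.8062.
Amplification A = 1/(1 − 0.8062) = 5.16.
ΔT = 2.95 × 5.16 = 15.2 K.

15.2 K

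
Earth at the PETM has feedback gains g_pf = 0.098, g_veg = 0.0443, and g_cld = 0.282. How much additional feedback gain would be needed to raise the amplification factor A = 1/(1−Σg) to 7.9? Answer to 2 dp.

Current total gain = 0.4243.
Target gain for A = 7.9: g* = 1 − 1/7.9 = 0.8734.
Additional gain needed = 0.8734 − 0.4243 = 0.45.

0.45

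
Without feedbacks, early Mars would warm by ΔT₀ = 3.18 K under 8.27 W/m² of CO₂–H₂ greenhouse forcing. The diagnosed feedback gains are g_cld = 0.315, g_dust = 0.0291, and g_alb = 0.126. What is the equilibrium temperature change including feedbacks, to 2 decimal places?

Total gain g = 0.315 + 0.0291 + 0.126 = 0.4701.
Amplification A = 1/(1 − 0.4701) = 1.887.
ΔT = 3.18 × 1.887 = 6.00 K.

6.00 K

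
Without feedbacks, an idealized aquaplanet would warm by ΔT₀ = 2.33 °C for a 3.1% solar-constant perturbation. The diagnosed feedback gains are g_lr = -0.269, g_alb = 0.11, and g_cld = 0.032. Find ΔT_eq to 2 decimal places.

2.07 °C

Total gain g = -0.269 + 0.11 + 0.032 = -0.127.
Amplification A = 1/(1 + 0.127) = 0.8873.
ΔT = 2.33 × 0.8873 = 2.07 °C.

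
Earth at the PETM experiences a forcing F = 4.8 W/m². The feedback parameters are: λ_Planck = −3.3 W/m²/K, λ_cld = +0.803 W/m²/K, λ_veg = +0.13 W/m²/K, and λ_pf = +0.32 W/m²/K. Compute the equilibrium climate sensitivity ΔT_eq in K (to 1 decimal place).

Net feedback parameter λ = (−3.3) + (+0.803) + (+0.13) + (+0.32) = -2.047 W/m²/K.
ΔT = −F/λ = −4.8/(-2.047) = 2.3 K.

2.3 K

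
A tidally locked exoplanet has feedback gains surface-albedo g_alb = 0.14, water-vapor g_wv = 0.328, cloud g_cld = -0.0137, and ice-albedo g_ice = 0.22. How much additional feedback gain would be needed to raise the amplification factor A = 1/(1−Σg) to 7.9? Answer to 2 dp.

0.20

Current total gain = 0.6743.
Target gain for A = 7.9: g* = 1 − 1/7.9 = 0.8734.
Additional gain needed = 0.8734 − 0.6743 = 0.20.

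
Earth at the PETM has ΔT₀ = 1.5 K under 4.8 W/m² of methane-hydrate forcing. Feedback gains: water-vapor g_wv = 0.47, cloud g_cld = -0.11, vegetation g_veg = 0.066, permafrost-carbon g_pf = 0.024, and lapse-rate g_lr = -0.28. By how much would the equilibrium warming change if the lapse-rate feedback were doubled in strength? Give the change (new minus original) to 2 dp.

Original: g = 0.17, ΔT = 1.5/(1−0.17) = 1.8072 K.
With doubled lapse-rate: g' = -0.11, ΔT' = 1.5/(1+0.11) = 1.3514 K.
Change = 1.3514 − 1.8072 = -0.46 K.

-0.46 K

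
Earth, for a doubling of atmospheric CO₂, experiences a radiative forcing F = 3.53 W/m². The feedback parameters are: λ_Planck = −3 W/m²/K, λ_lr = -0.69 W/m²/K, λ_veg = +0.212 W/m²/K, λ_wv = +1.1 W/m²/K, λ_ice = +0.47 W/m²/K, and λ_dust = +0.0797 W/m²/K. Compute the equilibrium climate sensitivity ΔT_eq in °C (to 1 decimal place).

Net feedback parameter λ = (−3) + (-0.69) + (+0.212) + (+1.1) + (+0.47) + (+0.0797) = -1.8283 W/m²/K.
ΔT = −F/λ = −3.53/(-1.8283) = 1.9 °C.

1.9 °C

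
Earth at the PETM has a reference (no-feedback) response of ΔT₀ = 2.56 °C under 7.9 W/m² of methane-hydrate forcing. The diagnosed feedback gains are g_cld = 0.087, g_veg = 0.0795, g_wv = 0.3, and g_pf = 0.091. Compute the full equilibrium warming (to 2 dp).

5.79 °C

Total gain g = 0.087 + 0.0795 + 0.3 + 0.091 = 0.5575.
Amplification A = 1/(1 − 0.5575) = 2.26.
ΔT = 2.56 × 2.26 = 5.79 °C.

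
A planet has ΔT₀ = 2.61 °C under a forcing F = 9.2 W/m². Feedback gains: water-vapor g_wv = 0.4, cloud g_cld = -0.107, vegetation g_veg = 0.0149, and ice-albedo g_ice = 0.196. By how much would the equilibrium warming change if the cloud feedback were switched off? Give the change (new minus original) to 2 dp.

1.45 °C

Original: g = 0.5039, ΔT = 2.61/(1−0.5039) = 5.2610 °C.
Without cloud: g' = 0.6109, ΔT' = 2.61/(1−0.6109) = 6.7078 °C.
Change = 6.7078 − 5.2610 = 1.45 °C.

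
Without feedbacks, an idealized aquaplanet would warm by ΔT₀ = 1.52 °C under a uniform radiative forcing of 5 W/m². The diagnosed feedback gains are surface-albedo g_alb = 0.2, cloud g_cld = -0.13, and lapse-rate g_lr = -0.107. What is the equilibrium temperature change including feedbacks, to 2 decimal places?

Total gain g = 0.2 − 0.13 − 0.107 = -0.037.
Amplification A = 1/(1 + 0.037) = 0.9643.
ΔT = 1.52 × 0.9643 = 1.47 °C.

1.47 °C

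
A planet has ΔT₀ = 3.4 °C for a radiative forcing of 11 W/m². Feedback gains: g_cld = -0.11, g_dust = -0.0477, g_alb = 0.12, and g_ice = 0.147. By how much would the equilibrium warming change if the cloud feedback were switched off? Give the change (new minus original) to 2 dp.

Original: g = 0.1093, ΔT = 3.4/(1−0.1093) = 3.8172 °C.
Without cloud: g' = 0.2193, ΔT' = 3.4/(1−0.2193) = 4.3551 °C.
Change = 4.3551 − 3.8172 = 0.54 °C.

0.54 °C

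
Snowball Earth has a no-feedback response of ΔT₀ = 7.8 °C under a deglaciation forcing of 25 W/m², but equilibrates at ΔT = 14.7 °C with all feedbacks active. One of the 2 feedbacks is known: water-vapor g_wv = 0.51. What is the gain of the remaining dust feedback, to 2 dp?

-0.04

Amplification A = ΔT/ΔT₀ = 14.7/7.8 = 1.885.
Total gain g = 1 − 1/A = 1 − 1/1.885 = 0.4695.
The known gain is 0.51.
g_dust = 0.4695 − 0.51 = -0.04.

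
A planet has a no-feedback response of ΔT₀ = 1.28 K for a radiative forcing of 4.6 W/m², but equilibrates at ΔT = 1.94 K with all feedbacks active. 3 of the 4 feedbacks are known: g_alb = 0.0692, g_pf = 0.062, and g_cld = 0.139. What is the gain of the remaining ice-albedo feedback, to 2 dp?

Amplification A = ΔT/ΔT₀ = 1.94/1.28 = 1.516.
Total gain g = 1 − 1/A = 1 − 1/1.516 = 0.3404.
Known gains sum to 0.0692 + 0.062 + 0.139 = 0.2702.
g_ice = 0.3404 − 0.2702 = 0.07.

0.07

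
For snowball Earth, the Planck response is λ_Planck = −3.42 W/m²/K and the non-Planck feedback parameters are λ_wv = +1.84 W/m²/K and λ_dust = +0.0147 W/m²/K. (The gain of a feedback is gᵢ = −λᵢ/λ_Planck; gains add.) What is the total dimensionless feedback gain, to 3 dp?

Convert to gains: g_wv = 1.84/3.42 = 0.538; g_dust = 0.0147/3.42 = 0.004298.
Total gain g = 0.542298.

0.542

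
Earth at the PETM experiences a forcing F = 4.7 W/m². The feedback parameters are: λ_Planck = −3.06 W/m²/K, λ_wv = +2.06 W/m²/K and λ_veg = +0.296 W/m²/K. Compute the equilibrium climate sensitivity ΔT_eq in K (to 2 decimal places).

Net feedback parameter λ = (−3.06) + (+2.06) + (+0.296) = -0.704 W/m²/K.
ΔT = −F/λ = −4.7/(-0.704) = 6.68 K.

6.68 K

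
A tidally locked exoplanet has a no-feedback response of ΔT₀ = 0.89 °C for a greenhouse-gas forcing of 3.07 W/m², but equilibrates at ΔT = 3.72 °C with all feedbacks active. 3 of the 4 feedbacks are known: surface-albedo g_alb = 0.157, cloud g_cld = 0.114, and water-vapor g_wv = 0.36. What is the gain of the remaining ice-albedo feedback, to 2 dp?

0.13

Amplification A = ΔT/ΔT₀ = 3.72/0.89 = 4.18.
Total gain g = 1 − 1/A = 1 − 1/4.18 = 0.7608.
Known gains sum to 0.157 + 0.114 + 0.36 = 0.631.
g_ice = 0.7608 − 0.631 = 0.13.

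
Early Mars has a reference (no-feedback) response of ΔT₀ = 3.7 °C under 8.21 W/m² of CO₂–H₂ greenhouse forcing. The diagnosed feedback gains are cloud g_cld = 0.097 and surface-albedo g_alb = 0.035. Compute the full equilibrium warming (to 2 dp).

4.26 °C

Total gain g = 0.097 + 0.035 = 0.132.
Amplification A = 1/(1 − 0.132) = 1.152.
ΔT = 3.7 × 1.152 = 4.26 °C.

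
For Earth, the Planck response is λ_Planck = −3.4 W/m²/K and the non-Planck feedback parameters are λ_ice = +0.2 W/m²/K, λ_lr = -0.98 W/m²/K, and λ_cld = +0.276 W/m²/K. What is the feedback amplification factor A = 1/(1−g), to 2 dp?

0.87

Convert to gains: g_ice = 0.2/3.4 = 0.05882; g_lr = -0.98/3.4 = -0.2882; g_cld = 0.276/3.4 = 0.08118.
Total gain g = -0.1482.
A = 1/(1 + 0.1482) = 0.87.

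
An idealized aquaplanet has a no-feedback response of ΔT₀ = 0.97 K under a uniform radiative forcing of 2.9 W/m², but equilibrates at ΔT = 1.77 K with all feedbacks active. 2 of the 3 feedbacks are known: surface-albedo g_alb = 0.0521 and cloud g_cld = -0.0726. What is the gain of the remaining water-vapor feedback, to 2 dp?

0.47

Amplification A = ΔT/ΔT₀ = 1.77/0.97 = 1.825.
Total gain g = 1 − 1/A = 1 − 1/1.825 = 0.4521.
Known gains sum to 0.0521 − 0.0726 = -0.0205.
g_wv = 0.4521 + 0.0205 = 0.47.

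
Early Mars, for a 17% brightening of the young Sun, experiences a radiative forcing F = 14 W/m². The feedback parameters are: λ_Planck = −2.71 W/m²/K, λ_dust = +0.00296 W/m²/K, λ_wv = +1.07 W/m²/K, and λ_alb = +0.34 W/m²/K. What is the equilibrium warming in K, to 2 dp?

Net feedback parameter λ = (−2.71) + (+0.00296) + (+1.07) + (+0.34) = -1.29704 W/m²/K.
ΔT = −F/λ = −14/(-1.29704) = 10.79 K.

10.79 K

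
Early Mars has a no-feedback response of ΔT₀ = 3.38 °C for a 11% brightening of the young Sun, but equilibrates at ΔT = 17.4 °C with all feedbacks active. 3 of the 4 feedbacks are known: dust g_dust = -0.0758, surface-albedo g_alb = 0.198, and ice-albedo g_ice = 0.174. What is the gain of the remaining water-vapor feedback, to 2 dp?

0.51

Amplification A = ΔT/ΔT₀ = 17.4/3.38 = 5.148.
Total gain g = 1 − 1/A = 1 − 1/5.148 = 0.8057.
Known gains sum to -0.0758 + 0.198 + 0.174 = 0.2962.
g_wv = 0.8057 − 0.2962 = 0.51.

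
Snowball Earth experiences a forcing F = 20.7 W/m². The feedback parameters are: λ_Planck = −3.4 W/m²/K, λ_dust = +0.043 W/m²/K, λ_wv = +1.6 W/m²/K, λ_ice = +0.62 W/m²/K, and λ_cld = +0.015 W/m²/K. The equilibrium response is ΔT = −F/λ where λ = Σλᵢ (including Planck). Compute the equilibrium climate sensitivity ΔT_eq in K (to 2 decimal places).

Net feedback parameter λ = (−3.4) + (+0.043) + (+1.6) + (+0.62) + (+0.015) = -1.122 W/m²/K.
ΔT = −F/λ = −20.7/(-1.122) = 18.45 K.

18.45 K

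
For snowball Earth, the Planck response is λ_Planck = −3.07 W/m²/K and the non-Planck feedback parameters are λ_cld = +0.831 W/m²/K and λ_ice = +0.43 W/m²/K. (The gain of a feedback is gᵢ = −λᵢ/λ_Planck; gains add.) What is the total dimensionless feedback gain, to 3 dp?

0.411

Convert to gains: g_cld = 0.831/3.07 = 0.2707; g_ice = 0.43/3.07 = 0.1401.
Total gain g = 0.4108.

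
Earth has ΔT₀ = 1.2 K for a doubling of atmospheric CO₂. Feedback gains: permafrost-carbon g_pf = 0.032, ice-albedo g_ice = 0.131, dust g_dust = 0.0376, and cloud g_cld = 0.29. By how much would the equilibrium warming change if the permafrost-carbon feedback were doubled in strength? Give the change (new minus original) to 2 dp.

0.16 K

Original: g = 0.4906, ΔT = 1.2/(1−0.4906) = 2.3557 K.
With doubled permafrost-carbon: g' = 0.5226, ΔT' = 1.2/(1−0.5226) = 2.5136 K.
Change = 2.5136 − 2.3557 = 0.16 K.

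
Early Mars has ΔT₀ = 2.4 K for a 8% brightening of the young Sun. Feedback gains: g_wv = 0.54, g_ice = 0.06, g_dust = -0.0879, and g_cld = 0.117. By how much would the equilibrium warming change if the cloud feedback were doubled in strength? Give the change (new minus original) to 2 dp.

Original: g = 0.6291, ΔT = 2.4/(1−0.6291) = 6.4707 K.
With doubled cloud: g' = 0.7461, ΔT' = 2.4/(1−0.7461) = 9.4525 K.
Change = 9.4525 − 6.4707 = 2.98 K.

2.98 K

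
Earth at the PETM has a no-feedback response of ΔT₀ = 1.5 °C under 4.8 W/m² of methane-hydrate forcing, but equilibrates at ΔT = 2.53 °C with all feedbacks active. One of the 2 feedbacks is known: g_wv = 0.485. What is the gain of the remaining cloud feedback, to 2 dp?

Amplification A = ΔT/ΔT₀ = 2.53/1.5 = 1.687.
Total gain g = 1 − 1/A = 1 − 1/1.687 = 0.4072.
The known gain is 0.485.
g_cld = 0.4072 − 0.485 = -0.08.

-0.08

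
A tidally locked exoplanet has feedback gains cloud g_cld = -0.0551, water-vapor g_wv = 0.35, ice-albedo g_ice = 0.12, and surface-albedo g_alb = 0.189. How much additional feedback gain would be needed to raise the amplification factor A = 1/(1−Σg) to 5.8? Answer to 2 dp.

Current total gain = 0.6039.
Target gain for A = 5.8: g* = 1 − 1/5.8 = 0.8276.
Additional gain needed = 0.8276 − 0.6039 = 0.22.

0.22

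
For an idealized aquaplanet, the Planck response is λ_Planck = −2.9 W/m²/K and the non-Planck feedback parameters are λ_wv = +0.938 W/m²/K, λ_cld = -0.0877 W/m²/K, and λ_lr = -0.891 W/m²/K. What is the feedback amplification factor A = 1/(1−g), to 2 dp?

Convert to gains: g_wv = 0.938/2.9 = 0.3234; g_cld = -0.0877/2.9 = -0.03024; g_lr = -0.891/2.9 = -0.3072.
Total gain g = -0.01404.
A = 1/(1 + 0.01404) = 0.99.

0.99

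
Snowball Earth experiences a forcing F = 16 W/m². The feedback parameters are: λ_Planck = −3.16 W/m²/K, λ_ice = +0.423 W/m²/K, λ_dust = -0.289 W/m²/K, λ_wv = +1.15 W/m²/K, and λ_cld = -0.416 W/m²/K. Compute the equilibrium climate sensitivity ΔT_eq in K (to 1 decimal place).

Net feedback parameter λ = (−3.16) + (+0.423) + (-0.289) + (+1.15) + (-0.416) = -2.292 W/m²/K.
ΔT = −F/λ = −16/(-2.292) = 7.0 K.

7.0 K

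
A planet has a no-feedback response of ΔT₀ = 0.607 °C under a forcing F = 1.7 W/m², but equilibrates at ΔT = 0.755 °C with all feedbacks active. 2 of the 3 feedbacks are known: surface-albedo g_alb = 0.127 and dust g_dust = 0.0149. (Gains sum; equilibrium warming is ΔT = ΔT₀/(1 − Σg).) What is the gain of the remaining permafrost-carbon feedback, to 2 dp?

Amplification A = ΔT/ΔT₀ = 0.755/0.607 = 1.244.
Total gain g = 1 − 1/A = 1 − 1/1.244 = 0.1961.
Known gains sum to 0.127 + 0.0149 = 0.1419.
g_pf = 0.1961 − 0.1419 = 0.05.

0.05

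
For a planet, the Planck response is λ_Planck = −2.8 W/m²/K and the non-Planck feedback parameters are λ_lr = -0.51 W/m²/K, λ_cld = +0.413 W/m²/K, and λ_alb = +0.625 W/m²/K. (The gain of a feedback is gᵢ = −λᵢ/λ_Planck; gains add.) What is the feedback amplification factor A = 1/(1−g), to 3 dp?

Convert to gains: g_lr = -0.51/2.8 = -0.1821; g_cld = 0.413/2.8 = 0.1475; g_alb = 0.625/2.8 = 0.2232.
Total gain g = 0.1886.
A = 1/(1 − 0.1886) = 1.232.

1.232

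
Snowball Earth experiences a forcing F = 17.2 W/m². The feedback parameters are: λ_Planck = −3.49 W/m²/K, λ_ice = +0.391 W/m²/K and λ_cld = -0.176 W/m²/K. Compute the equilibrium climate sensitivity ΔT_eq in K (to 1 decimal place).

5.3 K

Net feedback parameter λ = (−3.49) + (+0.391) + (-0.176) = -3.275 W/m²/K.
ΔT = −F/λ = −17.2/(-3.275) = 5.3 K.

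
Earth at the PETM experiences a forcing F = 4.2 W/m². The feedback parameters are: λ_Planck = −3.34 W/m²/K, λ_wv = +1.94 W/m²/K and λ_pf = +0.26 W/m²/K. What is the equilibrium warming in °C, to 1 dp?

3.7 °C

Net feedback parameter λ = (−3.34) + (+1.94) + (+0.26) = -1.14 W/m²/K.
ΔT = −F/λ = −4.2/(-1.14) = 3.7 °C.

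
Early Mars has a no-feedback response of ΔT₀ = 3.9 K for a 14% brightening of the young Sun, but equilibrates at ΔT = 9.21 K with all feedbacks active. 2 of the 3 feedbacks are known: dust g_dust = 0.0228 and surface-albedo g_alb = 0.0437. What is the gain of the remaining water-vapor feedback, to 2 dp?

0.51

Amplification A = ΔT/ΔT₀ = 9.21/3.9 = 2.362.
Total gain g = 1 − 1/A = 1 − 1/2.362 = 0.5766.
Known gains sum to 0.0228 + 0.0437 = 0.0665.
g_wv = 0.5766 − 0.0665 = 0.51.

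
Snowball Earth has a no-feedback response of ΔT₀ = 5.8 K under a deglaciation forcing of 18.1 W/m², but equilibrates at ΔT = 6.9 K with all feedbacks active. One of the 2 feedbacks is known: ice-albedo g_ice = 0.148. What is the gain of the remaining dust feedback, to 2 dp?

Amplification A = ΔT/ΔT₀ = 6.9/5.8 = 1.19.
Total gain g = 1 − 1/A = 1 − 1/1.19 = 0.1597.
The known gain is 0.148.
g_dust = 0.1597 − 0.148 = 0.01.

0.01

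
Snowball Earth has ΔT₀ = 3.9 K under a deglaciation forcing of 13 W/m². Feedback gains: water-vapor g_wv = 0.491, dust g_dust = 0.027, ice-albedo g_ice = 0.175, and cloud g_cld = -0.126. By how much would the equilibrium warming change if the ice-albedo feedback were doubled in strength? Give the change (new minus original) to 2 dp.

Original: g = 0.567, ΔT = 3.9/(1−0.567) = 9.0069 K.
With doubled ice-albedo: g' = 0.742, ΔT' = 3.9/(1−0.742) = 15.1163 K.
Change = 15.1163 − 9.0069 = 6.11 K.

6.11 K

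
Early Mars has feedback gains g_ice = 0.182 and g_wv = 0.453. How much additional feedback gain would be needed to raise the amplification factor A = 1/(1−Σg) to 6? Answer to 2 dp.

Current total gain = 0.635.
Target gain for A = 6: g* = 1 − 1/6 = 0.8333.
Additional gain needed = 0.8333 − 0.635 = 0.20.

0.20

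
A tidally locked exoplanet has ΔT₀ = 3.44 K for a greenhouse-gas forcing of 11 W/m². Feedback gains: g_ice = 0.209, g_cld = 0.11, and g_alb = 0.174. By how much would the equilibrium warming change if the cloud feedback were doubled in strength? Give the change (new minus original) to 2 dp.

Original: g = 0.493, ΔT = 3.44/(1−0.493) = 6.7850 K.
With doubled cloud: g' = 0.603, ΔT' = 3.44/(1−0.603) = 8.6650 K.
Change = 8.6650 − 6.7850 = 1.88 K.

1.88 K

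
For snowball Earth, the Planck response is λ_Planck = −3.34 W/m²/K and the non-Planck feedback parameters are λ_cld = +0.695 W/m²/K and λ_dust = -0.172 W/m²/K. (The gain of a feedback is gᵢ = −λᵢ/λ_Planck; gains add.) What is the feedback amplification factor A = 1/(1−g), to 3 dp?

1.186

Convert to gains: g_cld = 0.695/3.34 = 0.2081; g_dust = -0.172/3.34 = -0.0515.
Total gain g = 0.1566.
A = 1/(1 − 0.1566) = 1.186.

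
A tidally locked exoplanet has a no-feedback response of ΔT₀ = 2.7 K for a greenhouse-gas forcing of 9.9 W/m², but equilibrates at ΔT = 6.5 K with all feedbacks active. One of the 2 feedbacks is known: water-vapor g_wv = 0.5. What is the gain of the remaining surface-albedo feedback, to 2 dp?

Amplification A = ΔT/ΔT₀ = 6.5/2.7 = 2.407.
Total gain g = 1 − 1/A = 1 − 1/2.407 = 0.5845.
The known gain is 0.5.
g_alb = 0.5845 − 0.5 = 0.08.

0.08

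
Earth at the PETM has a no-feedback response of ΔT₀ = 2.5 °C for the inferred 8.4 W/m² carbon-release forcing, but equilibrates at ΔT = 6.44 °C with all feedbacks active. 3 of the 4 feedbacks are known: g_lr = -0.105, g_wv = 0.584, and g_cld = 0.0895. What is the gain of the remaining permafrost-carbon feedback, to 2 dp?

Amplification A = ΔT/ΔT₀ = 6.44/2.5 = 2.576.
Total gain g = 1 − 1/A = 1 − 1/2.576 = 0.6118.
Known gains sum to -0.105 + 0.584 + 0.0895 = 0.5685.
g_pf = 0.6118 − 0.5685 = 0.04.

0.04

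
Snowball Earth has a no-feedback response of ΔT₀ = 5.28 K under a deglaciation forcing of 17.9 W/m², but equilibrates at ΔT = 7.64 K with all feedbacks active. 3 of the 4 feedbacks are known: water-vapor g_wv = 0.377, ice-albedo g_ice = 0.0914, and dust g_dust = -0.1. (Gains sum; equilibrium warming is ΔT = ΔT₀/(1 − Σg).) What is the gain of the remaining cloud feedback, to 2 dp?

-0.06

Amplification A = ΔT/ΔT₀ = 7.64/5.28 = 1.447.
Total gain g = 1 − 1/A = 1 − 1/1.447 = 0.3089.
Known gains sum to 0.377 + 0.0914 − 0.1 = 0.3684.
g_cld = 0.3089 − 0.3684 = -0.06.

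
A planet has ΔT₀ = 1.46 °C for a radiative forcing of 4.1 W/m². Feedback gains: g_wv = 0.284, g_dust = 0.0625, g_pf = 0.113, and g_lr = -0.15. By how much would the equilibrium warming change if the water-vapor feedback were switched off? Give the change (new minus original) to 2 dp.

-0.62 °C

Original: g = 0.3095, ΔT = 1.46/(1−0.3095) = 2.1144 °C.
Without water-vapor: g' = 0.0255, ΔT' = 1.46/(1−0.0255) = 1.4982 °C.
Change = 1.4982 − 2.1144 = -0.62 °C.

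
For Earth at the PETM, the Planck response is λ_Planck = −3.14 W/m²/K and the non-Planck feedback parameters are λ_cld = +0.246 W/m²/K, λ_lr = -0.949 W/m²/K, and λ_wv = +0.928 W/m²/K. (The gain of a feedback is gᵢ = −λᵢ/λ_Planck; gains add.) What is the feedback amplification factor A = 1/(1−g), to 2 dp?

Convert to gains: g_cld = 0.246/3.14 = 0.07834; g_lr = -0.949/3.14 = -0.3022; g_wv = 0.928/3.14 = 0.2955.
Total gain g = 0.07164.
A = 1/(1 − 0.07164) = 1.08.

1.08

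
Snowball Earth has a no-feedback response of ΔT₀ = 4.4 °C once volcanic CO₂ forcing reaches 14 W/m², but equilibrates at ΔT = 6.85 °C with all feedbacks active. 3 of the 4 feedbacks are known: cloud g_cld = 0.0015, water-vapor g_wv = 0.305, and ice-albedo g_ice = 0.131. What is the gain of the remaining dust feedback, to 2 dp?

-0.08

Amplification A = ΔT/ΔT₀ = 6.85/4.4 = 1.557.
Total gain g = 1 − 1/A = 1 − 1/1.557 = 0.3577.
Known gains sum to 0.0015 + 0.305 + 0.131 = 0.4375.
g_dust = 0.3577 − 0.4375 = -0.08.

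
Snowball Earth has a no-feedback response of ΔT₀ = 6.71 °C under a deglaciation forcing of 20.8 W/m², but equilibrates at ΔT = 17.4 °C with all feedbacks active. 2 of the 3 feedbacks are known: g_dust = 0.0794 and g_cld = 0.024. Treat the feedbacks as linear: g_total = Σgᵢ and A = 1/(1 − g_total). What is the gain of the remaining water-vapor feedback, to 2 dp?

0.51

Amplification A = ΔT/ΔT₀ = 17.4/6.71 = 2.593.
Total gain g = 1 − 1/A = 1 − 1/2.593 = 0.6143.
Known gains sum to 0.0794 + 0.024 = 0.1034.
g_wv = 0.6143 − 0.1034 = 0.51.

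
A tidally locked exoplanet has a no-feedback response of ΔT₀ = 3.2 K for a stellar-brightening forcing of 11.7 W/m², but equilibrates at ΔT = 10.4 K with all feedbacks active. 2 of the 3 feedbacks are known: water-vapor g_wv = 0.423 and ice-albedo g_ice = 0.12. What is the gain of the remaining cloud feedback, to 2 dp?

Amplification A = ΔT/ΔT₀ = 10.4/3.2 = 3.25.
Total gain g = 1 − 1/A = 1 − 1/3.25 = 0.6923.
Known gains sum to 0.423 + 0.12 = 0.543.
g_cld = 0.6923 − 0.543 = 0.15.

0.15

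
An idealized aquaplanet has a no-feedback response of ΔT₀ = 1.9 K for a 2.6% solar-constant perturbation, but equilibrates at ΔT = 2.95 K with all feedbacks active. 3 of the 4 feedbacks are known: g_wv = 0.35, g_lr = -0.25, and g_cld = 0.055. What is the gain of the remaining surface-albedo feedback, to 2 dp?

0.20

Amplification A = ΔT/ΔT₀ = 2.95/1.9 = 1.553.
Total gain g = 1 − 1/A = 1 − 1/1.553 = 0.3561.
Known gains sum to 0.35 − 0.25 + 0.055 = 0.155.
g_alb = 0.3561 − 0.155 = 0.20.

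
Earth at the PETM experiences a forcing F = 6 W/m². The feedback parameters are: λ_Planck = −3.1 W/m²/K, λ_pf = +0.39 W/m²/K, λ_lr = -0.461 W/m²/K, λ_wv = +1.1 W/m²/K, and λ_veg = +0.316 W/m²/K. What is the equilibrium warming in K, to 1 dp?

Net feedback parameter λ = (−3.1) + (+0.39) + (-0.461) + (+1.1) + (+0.316) = -1.755 W/m²/K.
ΔT = −F/λ = −6/(-1.755) = 3.4 K.

3.4 K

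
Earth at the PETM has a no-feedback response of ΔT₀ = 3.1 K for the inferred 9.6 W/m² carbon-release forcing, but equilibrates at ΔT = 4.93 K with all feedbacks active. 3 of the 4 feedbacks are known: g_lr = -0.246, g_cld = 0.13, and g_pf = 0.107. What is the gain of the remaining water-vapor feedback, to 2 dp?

Amplification A = ΔT/ΔT₀ = 4.93/3.1 = 1.59.
Total gain g = 1 − 1/A = 1 − 1/1.59 = 0.3711.
Known gains sum to -0.246 + 0.13 + 0.107 = -0.009.
g_wv = 0.3711 + 0.009 = 0.38.

0.38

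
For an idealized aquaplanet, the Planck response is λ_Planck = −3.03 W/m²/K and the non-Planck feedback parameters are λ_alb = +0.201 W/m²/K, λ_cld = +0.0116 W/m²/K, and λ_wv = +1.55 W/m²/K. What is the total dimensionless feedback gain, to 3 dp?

0.582

Convert to gains: g_alb = 0.201/3.03 = 0.06634; g_cld = 0.0116/3.03 = 0.003828; g_wv = 1.55/3.03 = 0.5116.
Total gain g = 0.581768.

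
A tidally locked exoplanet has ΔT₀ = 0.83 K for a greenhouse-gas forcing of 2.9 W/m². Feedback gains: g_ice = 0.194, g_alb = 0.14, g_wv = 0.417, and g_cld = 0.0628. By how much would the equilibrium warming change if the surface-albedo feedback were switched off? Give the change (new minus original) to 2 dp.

-1.91 K

Original: g = 0.8138, ΔT = 0.83/(1−0.8138) = 4.4576 K.
Without surface-albedo: g' = 0.6738, ΔT' = 0.83/(1−0.6738) = 2.5445 K.
Change = 2.5445 − 4.4576 = -1.91 K.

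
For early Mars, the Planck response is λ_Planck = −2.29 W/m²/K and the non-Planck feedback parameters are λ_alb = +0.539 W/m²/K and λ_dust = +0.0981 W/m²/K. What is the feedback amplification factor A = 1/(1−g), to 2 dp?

1.39

Convert to gains: g_alb = 0.539/2.29 = 0.2354; g_dust = 0.0981/2.29 = 0.04284.
Total gain g = 0.27824.
A = 1/(1 − 0.27824) = 1.39.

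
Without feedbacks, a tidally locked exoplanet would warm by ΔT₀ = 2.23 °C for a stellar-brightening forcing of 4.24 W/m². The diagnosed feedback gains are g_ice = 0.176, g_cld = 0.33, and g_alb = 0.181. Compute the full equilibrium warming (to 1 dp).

Total gain g = 0.176 + 0.33 + 0.181 = 0.687.
Amplification A = 1/(1 − 0.687) = 3.195.
ΔT = 2.23 × 3.195 = 7.1 °C.

7.1 °C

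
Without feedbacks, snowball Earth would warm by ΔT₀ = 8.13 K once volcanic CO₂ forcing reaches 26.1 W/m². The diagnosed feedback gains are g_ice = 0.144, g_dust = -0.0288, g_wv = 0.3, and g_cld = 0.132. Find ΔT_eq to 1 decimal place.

Total gain g = 0.144 − 0.0288 + 0.3 + 0.132 = 0.5472.
Amplification A = 1/(1 − 0.5472) = 2.208.
ΔT = 8.13 × 2.208 = 18.0 K.

18.0 K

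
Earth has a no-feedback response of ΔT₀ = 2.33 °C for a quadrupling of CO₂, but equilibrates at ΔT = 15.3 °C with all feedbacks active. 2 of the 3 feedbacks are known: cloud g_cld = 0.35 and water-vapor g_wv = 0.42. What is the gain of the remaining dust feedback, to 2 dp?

Amplification A = ΔT/ΔT₀ = 15.3/2.33 = 6.567.
Total gain g = 1 − 1/A = 1 − 1/6.567 = 0.8477.
Known gains sum to 0.35 + 0.42 = 0.77.
g_dust = 0.8477 − 0.77 = 0.08.

0.08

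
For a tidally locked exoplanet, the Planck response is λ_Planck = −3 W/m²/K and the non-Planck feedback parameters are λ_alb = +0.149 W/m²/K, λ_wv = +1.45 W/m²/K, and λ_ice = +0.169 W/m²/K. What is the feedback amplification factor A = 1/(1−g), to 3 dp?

2.435

Convert to gains: g_alb = 0.149/3 = 0.04967; g_wv = 1.45/3 = 0.4833; g_ice = 0.169/3 = 0.05633.
Total gain g = 0.5893.
A = 1/(1 − 0.5893) = 2.435.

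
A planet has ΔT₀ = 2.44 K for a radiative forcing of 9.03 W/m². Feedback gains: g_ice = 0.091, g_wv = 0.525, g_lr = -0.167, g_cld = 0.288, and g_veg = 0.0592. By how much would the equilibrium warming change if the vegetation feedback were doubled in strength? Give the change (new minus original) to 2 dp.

Original: g = 0.7962, ΔT = 2.44/(1−0.7962) = 11.9725 K.
With doubled vegetation: g' = 0.8554, ΔT' = 2.44/(1−0.8554) = 16.8741 K.
Change = 16.8741 − 11.9725 = 4.90 K.

4.90 K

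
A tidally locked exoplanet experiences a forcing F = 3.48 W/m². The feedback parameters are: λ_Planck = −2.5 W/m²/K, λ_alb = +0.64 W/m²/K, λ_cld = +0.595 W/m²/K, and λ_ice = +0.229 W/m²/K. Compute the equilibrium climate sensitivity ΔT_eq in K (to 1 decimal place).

3.4 K

Net feedback parameter λ = (−2.5) + (+0.64) + (+0.595) + (+0.229) = -1.036 W/m²/K.
ΔT = −F/λ = −3.48/(-1.036) = 3.4 K.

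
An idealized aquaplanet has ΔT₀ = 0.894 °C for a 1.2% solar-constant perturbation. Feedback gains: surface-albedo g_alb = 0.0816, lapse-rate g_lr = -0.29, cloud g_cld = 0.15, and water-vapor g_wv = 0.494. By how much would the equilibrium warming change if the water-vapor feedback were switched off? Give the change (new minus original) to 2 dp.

Original: g = 0.4356, ΔT = 0.894/(1−0.4356) = 1.5840 °C.
Without water-vapor: g' = -0.0584, ΔT' = 0.894/(1+0.0584) = 0.8447 °C.
Change = 0.8447 − 1.5840 = -0.74 °C.

-0.74 °C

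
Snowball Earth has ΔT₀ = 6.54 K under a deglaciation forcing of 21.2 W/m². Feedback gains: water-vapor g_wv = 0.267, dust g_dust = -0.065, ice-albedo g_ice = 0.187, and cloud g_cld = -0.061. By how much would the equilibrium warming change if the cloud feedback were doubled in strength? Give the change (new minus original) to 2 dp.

Original: g = 0.328, ΔT = 6.54/(1−0.328) = 9.7321 K.
With doubled cloud: g' = 0.267, ΔT' = 6.54/(1−0.267) = 8.9222 K.
Change = 8.9222 − 9.7321 = -0.81 K.

-0.81 K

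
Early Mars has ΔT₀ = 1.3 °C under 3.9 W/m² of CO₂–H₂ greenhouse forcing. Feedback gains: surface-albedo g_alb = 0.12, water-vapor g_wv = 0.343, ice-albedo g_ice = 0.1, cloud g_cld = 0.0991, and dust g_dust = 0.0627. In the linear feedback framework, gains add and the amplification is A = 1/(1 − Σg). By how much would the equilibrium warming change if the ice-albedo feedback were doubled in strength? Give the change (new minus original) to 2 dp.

Original: g = 0.7248, ΔT = 1.3/(1−0.7248) = 4.7238 °C.
With doubled ice-albedo: g' = 0.8248, ΔT' = 1.3/(1−0.8248) = 7.4201 °C.
Change = 7.4201 − 4.7238 = 2.70 °C.

2.70 °C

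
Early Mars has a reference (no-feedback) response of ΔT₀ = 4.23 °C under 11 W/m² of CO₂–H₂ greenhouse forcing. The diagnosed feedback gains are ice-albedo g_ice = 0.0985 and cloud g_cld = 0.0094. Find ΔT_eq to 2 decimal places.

4.74 °C

Total gain g = 0.0985 + 0.0094 = 0.1079.
Amplification A = 1/(1 − 0.1079) = 1.121.
ΔT = 4.23 × 1.121 = 4.74 °C.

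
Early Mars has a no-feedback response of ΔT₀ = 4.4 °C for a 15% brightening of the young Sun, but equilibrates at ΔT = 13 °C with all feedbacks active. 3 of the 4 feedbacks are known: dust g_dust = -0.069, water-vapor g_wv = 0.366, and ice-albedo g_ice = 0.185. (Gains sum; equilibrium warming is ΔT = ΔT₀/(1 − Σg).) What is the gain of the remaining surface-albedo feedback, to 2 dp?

Amplification A = ΔT/ΔT₀ = 13/4.4 = 2.955.
Total gain g = 1 − 1/A = 1 − 1/2.955 = 0.6616.
Known gains sum to -0.069 + 0.366 + 0.185 = 0.482.
g_alb = 0.6616 − 0.482 = 0.18.

0.18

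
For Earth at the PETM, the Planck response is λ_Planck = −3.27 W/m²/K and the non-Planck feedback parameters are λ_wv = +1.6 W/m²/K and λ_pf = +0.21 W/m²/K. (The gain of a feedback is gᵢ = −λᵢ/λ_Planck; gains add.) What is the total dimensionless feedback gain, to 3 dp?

Convert to gains: g_wv = 1.6/3.27 = 0.4893; g_pf = 0.21/3.27 = 0.06422.
Total gain g = 0.55352.

0.554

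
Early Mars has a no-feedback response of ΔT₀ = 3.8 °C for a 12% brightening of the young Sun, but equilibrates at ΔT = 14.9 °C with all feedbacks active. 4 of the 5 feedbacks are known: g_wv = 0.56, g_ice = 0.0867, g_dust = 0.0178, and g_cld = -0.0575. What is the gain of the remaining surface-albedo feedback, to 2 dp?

0.14

Amplification A = ΔT/ΔT₀ = 14.9/3.8 = 3.921.
Total gain g = 1 − 1/A = 1 − 1/3.921 = 0.745.
Known gains sum to 0.56 + 0.0867 + 0.0178 − 0.0575 = 0.607.
g_alb = 0.745 − 0.607 = 0.14.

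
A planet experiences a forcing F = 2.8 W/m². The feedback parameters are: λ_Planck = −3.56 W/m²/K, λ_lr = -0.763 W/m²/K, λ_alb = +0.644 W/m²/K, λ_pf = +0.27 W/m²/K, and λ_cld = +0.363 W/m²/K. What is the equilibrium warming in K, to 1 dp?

Net feedback parameter λ = (−3.56) + (-0.763) + (+0.644) + (+0.27) + (+0.363) = -3.046 W/m²/K.
ΔT = −F/λ = −2.8/(-3.046) = 0.9 K.

0.9 K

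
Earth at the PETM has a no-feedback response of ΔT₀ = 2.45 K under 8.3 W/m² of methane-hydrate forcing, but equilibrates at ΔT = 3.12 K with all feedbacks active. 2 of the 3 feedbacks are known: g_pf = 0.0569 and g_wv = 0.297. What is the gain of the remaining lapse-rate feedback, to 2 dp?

Amplification A = ΔT/ΔT₀ = 3.12/2.45 = 1.273.
Total gain g = 1 − 1/A = 1 − 1/1.273 = 0.2145.
Known gains sum to 0.0569 + 0.297 = 0.3539.
g_lr = 0.2145 − 0.3539 = -0.14.

-0.14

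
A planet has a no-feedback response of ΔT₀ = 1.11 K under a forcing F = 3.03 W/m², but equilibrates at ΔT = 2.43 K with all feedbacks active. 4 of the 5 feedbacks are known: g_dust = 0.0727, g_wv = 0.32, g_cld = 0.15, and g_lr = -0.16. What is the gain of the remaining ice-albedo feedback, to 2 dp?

Amplification A = ΔT/ΔT₀ = 2.43/1.11 = 2.189.
Total gain g = 1 − 1/A = 1 − 1/2.189 = 0.5432.
Known gains sum to 0.0727 + 0.32 + 0.15 − 0.16 = 0.3827.
g_ice = 0.5432 − 0.3827 = 0.16.

0.16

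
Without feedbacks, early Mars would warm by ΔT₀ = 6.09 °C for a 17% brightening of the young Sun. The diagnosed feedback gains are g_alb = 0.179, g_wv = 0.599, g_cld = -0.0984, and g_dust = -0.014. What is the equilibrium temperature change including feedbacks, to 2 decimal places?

18.21 °C

Total gain g = 0.179 + 0.599 − 0.0984 − 0.014 = 0.6656.
Amplification A = 1/(1 − 0.6656) = 2.99.
ΔT = 6.09 × 2.99 = 18.21 °C.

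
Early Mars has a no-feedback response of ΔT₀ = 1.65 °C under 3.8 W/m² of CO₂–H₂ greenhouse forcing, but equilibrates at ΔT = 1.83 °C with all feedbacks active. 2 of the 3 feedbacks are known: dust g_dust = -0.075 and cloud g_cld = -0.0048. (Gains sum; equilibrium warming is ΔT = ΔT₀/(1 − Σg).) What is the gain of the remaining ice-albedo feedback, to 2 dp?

0.18

Amplification A = ΔT/ΔT₀ = 1.83/1.65 = 1.109.
Total gain g = 1 − 1/A = 1 − 1/1.109 = 0.09829.
Known gains sum to -0.075 − 0.0048 = -0.0798.
g_ice = 0.09829 + 0.0798 = 0.18.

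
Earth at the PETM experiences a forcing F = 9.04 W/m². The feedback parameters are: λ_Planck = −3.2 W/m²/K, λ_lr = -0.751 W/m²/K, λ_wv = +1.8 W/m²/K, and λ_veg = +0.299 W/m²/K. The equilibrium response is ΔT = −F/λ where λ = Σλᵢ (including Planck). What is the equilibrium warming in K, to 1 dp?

Net feedback parameter λ = (−3.2) + (-0.751) + (+1.8) + (+0.299) = -1.852 W/m²/K.
ΔT = −F/λ = −9.04/(-1.852) = 4.9 K.

4.9 K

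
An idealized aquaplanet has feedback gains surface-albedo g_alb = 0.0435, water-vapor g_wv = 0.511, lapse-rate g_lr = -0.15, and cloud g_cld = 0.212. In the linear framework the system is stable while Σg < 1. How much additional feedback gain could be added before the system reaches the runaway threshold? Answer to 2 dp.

0.38

Current total gain = 0.0435 + 0.511 − 0.15 + 0.212 = 0.6165.
Margin to runaway = 1 − 0.6165 = 0.38.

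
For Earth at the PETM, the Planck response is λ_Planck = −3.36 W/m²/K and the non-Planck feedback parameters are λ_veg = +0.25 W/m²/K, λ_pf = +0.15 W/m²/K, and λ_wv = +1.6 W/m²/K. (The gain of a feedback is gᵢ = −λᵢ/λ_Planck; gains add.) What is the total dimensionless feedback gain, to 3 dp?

Convert to gains: g_veg = 0.25/3.36 = 0.0744; g_pf = 0.15/3.36 = 0.04464; g_wv = 1.6/3.36 = 0.4762.
Total gain g = 0.59524.

0.595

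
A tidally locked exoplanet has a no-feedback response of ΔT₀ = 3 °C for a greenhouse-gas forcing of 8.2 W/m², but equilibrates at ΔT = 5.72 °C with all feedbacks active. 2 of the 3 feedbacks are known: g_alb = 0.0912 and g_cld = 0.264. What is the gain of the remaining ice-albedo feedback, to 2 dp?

Amplification A = ΔT/ΔT₀ = 5.72/3 = 1.907.
Total gain g = 1 − 1/A = 1 − 1/1.907 = 0.4756.
Known gains sum to 0.0912 + 0.264 = 0.3552.
g_ice = 0.4756 − 0.3552 = 0.12.

0.12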